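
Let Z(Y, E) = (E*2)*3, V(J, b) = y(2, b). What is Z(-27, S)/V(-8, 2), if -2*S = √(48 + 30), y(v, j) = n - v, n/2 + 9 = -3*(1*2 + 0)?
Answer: 3*√78/32 ≈ 0.82798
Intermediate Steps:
n = -30 (n = -18 + 2*(-3*(1*2 + 0)) = -18 + 2*(-3*(2 + 0)) = -18 + 2*(-3*2) = -18 + 2*(-6) = -18 - 12 = -30)
y(v, j) = -30 - v
V(J, b) = -32 (V(J, b) = -30 - 1*2 = -30 - 2 = -32)
S = -√78/2 (S = -√(48 + 30)/2 = -√78/2 ≈ -4.4159)
Z(Y, E) = 6*E (Z(Y, E) = (2*E)*3 = 6*E)
Z(-27, S)/V(-8, 2) = (6*(-√78/2))/(-32) = -3*√78*(-1/32) = 3*√78/32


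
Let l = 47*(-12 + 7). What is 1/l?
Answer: -1/235 ≈ -0.0042553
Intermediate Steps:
l = -235 (l = 47*(-5) = -235)
1/l = 1/(-235) = -1/235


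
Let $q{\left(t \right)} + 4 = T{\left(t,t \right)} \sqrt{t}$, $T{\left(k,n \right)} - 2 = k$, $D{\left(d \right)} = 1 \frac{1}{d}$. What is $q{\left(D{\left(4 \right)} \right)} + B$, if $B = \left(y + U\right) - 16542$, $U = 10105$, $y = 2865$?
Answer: $- \frac{28599}{8} \approx -3574.9$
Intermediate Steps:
$D{\left(d \right)} = \frac{1}{d}$
$B = -3572$ ($B = \left(2865 + 10105\right) - 16542 = 12970 - 16542 = -3572$)
$T{\left(k,n \right)} = 2 + k$
$q{\left(t \right)} = -4 + \sqrt{t} \left(2 + t\right)$ ($q{\left(t \right)} = -4 + \left(2 + t\right) \sqrt{t} = -4 + \sqrt{t} \left(2 + t\right)$)
$q{\left(D{\left(4 \right)} \right)} + B = \left(-4 + \sqrt{\frac{1}{4}} \left(2 + \frac{1}{4}\right)\right) - 3572 = \left(-4 + \frac{2 + \frac{1}{4}}{2}\right) - 3572 = \left(-4 + \frac{1}{2} \cdot \frac{9}{4}\right) - 3572 = \left(-4 + \frac{9}{8}\right) - 3572 = - \frac{23}{8} - 3572 = - \frac{28599}{8}$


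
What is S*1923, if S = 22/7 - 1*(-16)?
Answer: 257682/7 ≈ 36812.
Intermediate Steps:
S = 134/7 (S = 22*(1/7) + 16 = 22/7 + 16 = 134/7 ≈ 19.143)
S*1923 = (134/7)*1923 = 257682/7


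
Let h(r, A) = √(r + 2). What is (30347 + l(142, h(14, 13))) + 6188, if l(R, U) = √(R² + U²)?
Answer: 36535 + 2*√5045 ≈ 36677.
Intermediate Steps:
h(r, A) = √(2 + r)
(30347 + l(142, h(14, 13))) + 6188 = (30347 + √(142² + (√(2 + 14))²)) + 6188 = (30347 + √(20164 + (√16)²)) + 6188 = (30347 + √(20164 + 4²)) + 6188 = (30347 + √(20164 + 16)) + 6188 = (30347 + √20180) + 6188 = (30347 + 2*√5045) + 6188 = 36535 + 2*√5045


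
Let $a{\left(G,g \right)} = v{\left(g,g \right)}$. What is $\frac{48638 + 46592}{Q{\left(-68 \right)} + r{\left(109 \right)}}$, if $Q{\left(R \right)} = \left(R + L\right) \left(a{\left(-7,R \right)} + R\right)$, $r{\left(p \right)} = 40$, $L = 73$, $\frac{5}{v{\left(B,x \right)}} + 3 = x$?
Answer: $- \frac{1352266}{4265} \approx -317.06$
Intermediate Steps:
$v{\left(B,x \right)} = \frac{5}{-3 + x}$
$a{\left(G,g \right)} = \frac{5}{-3 + g}$
$Q{\left(R \right)} = \left(73 + R\right) \left(R + \frac{5}{-3 + R}\right)$ ($Q{\left(R \right)} = \left(R + 73\right) \left(\frac{5}{-3 + R} + R\right) = \left(73 + R\right) \left(R + \frac{5}{-3 + R}\right)$)
$\frac{48638 + 46592}{Q{\left(-68 \right)} + r{\left(109 \right)}} = \frac{48638 + 46592}{\frac{365 + 5 \left(-68\right) - 68 \left(-3 - 68\right) \left(73 - 68\right)}{-3 - 68} + 40} = \frac{95230}{\frac{365 - 340 - \left(-4828\right) 5}{-71} + 40} = \frac{95230}{- \frac{365 - 340 + 24140}{71} + 40} = \frac{95230}{\left(- \frac{1}{71}\right) 24165 + 40} = \frac{95230}{- \frac{24165}{71} + 40} = \frac{95230}{- \frac{21325}{71}} = 95230 \left(- \frac{71}{21325}\right) = - \frac{1352266}{4265}$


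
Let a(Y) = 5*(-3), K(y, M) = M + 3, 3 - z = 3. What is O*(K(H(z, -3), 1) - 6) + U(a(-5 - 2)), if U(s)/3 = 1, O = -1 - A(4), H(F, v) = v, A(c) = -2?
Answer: 1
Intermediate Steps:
z = 0 (z = 3 - 1*3 = 3 - 3 = 0)
K(y, M) = 3 + M
O = 1 (O = -1 - 1*(-2) = -1 + 2 = 1)
a(Y) = -15
U(s) = 3 (U(s) = 3*1 = 3)
O*(K(H(z, -3), 1) - 6) + U(a(-5 - 2)) = 1*((3 + 1) - 6) + 3 = 1*(4 - 6) + 3 = 1*(-2) + 3 = -2 + 3 = 1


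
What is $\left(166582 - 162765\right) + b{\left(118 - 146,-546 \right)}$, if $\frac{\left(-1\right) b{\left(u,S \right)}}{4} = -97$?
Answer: $4205$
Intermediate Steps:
$b{\left(u,S \right)} = 388$ ($b{\left(u,S \right)} = \left(-4\right) \left(-97\right) = 388$)
$\left(166582 - 162765\right) + b{\left(118 - 146,-546 \right)} = \left(166582 - 162765\right) + 388 = 3817 + 388 = 4205$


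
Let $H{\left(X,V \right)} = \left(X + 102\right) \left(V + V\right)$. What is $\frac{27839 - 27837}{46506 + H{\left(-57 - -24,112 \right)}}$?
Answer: $\frac{1}{30981} \approx 3.2278 \cdot 10^{-5}$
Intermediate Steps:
$H{\left(X,V \right)} = 2 V \left(102 + X\right)$ ($H{\left(X,V \right)} = \left(102 + X\right) 2 V = 2 V \left(102 + X\right)$)
$\frac{27839 - 27837}{46506 + H{\left(-57 - -24,112 \right)}} = \frac{27839 - 27837}{46506 + 2 \cdot 112 \left(102 - 33\right)} = \frac{2}{46506 + 2 \cdot 112 \left(102 + \left(-57 + 24\right)\right)} = \frac{2}{46506 + 2 \cdot 112 \left(102 - 33\right)} = \frac{2}{46506 + 2 \cdot 112 \cdot 69} = \frac{2}{46506 + 15456} = \frac{2}{61962} = 2 \cdot \frac{1}{61962} = \frac{1}{30981}$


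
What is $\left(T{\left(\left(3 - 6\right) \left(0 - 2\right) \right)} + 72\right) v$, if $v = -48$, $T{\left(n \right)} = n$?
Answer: $-3744$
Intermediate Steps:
$\left(T{\left(\left(3 - 6\right) \left(0 - 2\right) \right)} + 72\right) v = \left(\left(3 - 6\right) \left(0 - 2\right) + 72\right) \left(-48\right) = \left(\left(-3\right) \left(-2\right) + 72\right) \left(-48\right) = \left(6 + 72\right) \left(-48\right) = 78 \left(-48\right) = -3744$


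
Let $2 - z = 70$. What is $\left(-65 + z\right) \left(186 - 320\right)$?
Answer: $17822$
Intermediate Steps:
$z = -68$ ($z = 2 - 70 = -68$)
$\left(-65 + z\right) \left(186 - 320\right) = \left(-65 - 68\right) \left(186 - 320\right) = \left(-133\right) \left(-134\right) = 17822$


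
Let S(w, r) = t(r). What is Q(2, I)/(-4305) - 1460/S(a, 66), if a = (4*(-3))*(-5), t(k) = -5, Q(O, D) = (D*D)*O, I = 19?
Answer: 1256338/4305 ≈ 291.83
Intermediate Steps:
Q(O, D) = O*D**2 (Q(O, D) = D**2*O = O*D**2)
a = 60 (a = -12*(-5) = 60)
S(w, r) = -5
Q(2, I)/(-4305) - 1460/S(a, 66) = (2*19**2)/(-4305) - 1460/(-5) = (2*361)*(-1/4305) - 1460*(-1/5) = 722*(-1/4305) + 292 = -722/4305 + 292 = 1256338/4305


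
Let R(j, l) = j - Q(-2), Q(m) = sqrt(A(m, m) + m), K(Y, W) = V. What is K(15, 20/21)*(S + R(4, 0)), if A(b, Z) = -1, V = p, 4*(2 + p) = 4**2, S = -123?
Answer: -238 - 2*I*sqrt(3) ≈ -238.0 - 3.4641*I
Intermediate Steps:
p = 2 (p = -2 + (1/4)*4**2 = -2 + (1/4)*16 = -2 + 4 = 2)
V = 2
K(Y, W) = 2
Q(m) = sqrt(-1 + m)
R(j, l) = j - I*sqrt(3) (R(j, l) = j - sqrt(-1 - 2) = j - sqrt(-3) = j - I*sqrt(3))
K(15, 20/21)*(S + R(4, 0)) = 2*(-123 + (4 - I*sqrt(3))) = 2*(-119 - I*sqrt(3)) = -238 - 2*I*sqrt(3)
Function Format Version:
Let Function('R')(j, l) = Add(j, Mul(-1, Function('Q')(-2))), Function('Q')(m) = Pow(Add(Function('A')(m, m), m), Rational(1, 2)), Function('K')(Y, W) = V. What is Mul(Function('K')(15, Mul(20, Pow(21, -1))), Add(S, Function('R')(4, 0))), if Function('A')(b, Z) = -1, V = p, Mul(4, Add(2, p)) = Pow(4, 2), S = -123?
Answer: Add(-238, Mul(-2, I, Pow(3, Rational(1, 2)))) ≈ Add(-238.00, Mul(-3.4641, I))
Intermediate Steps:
p = 2 (p = Add(-2, Mul(Rational(1, 4), Pow(4, 2))) = Add(-2, Mul(Rational(1, 4), 16)) = Add(-2, 4) = 2)
V = 2
Function('K')(Y, W) = 2
Function('Q')(m) = Pow(Add(-1, m), Rational(1, 2))
Function('R')(j, l) = Add(j, Mul(-1, I, Pow(3, Rational(1, 2)))) (Function('R')(j, l) = Add(j, Mul(-1, Pow(Add(-1, -2), Rational(1, 2)))) = Add(j, Mul(-1, Pow(-3, Rational(1, 2)))) = Add(j, Mul(-1, Mul(I, Pow(3, Rational(1, 2))))) = Add(j, Mul(-1, I, Pow(3, Rational(1, 2)))))
Mul(Function('K')(15, Mul(20, Pow(21, -1))), Add(S, Function('R')(4, 0))) = Mul(2, Add(-123, Add(4, Mul(-1, I, Pow(3, Rational(1, 2)))))) = Mul(2, Add(-119, Mul(-1, I, Pow(3, Rational(1, 2))))) = Add(-238, Mul(-2, I, Pow(3, Rational(1, 2))))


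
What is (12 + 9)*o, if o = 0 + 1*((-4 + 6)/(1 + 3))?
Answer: 21/2 ≈ 10.500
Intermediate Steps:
o = ½ (o = 0 + 1*(2/4) = 0 + 1*(2*(¼)) = 0 + 1*(½) = 0 + ½ = ½ ≈ 0.50000)
(12 + 9)*o = (12 + 9)*(½) = 21*(½) = 21/2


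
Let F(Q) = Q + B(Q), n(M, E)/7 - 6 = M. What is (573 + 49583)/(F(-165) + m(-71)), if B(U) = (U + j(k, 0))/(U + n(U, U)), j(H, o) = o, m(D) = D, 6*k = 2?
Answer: -21366456/100481 ≈ -212.64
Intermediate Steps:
k = ⅓ (k = (⅙)*2 = ⅓ ≈ 0.33333)
n(M, E) = 42 + 7*M
B(U) = U/(42 + 8*U) (B(U) = (U + 0)/(U + (42 + 7*U)) = U/(42 + 8*U))
F(Q) = Q + Q/(2*(21 + 4*Q))
(573 + 49583)/(F(-165) + m(-71)) = (573 + 49583)/((½)*(-165)*(43 + 8*(-165))/(21 + 4*(-165)) - 71) = 50156/((½)*(-165)*(43 - 1320)/(21 - 660) - 71) = 50156/((½)*(-165)*(-1277)/(-639) - 71) = 50156/((½)*(-165)*(-1/639)*(-1277) - 71) = 50156/(-70235/426 - 71) = 50156/(-100481/426) = 50156*(-426/100481) = -21366456/100481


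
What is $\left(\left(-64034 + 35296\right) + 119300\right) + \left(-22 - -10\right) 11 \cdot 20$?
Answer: $87922$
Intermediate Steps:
$\left(\left(-64034 + 35296\right) + 119300\right) + \left(-22 - -10\right) 11 \cdot 20 = \left(-28738 + 119300\right) + \left(-22 + 10\right) 11 \cdot 20 = 90562 + \left(-12\right) 11 \cdot 20 = 90562 - 2640 = 87922$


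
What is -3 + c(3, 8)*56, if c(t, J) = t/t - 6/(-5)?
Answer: 601/5 ≈ 120.20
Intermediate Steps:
c(t, J) = 11/5 (c(t, J) = 1 - 6*(-⅕) = 1 + 6/5 = 11/5)
-3 + c(3, 8)*56 = -3 + (11/5)*56 = -3 + 616/5 = 601/5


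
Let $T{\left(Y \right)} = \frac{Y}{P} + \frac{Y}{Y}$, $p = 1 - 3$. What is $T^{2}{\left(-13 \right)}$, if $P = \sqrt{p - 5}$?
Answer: $- \frac{162}{7} + \frac{26 i \sqrt{7}}{7} \approx -23.143 + 9.8271 i$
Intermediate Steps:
$p = -2$ ($p = 1 - 3 = -2$)
$P = i \sqrt{7}$ ($P = \sqrt{-2 - 5} = \sqrt{-7} = i \sqrt{7} \approx 2.6458 i$)
$T{\left(Y \right)} = 1 - \frac{i Y \sqrt{7}}{7}$ ($T{\left(Y \right)} = \frac{Y}{i \sqrt{7}} + \frac{Y}{Y} = Y \left(- \frac{i \sqrt{7}}{7}\right) + 1 = - \frac{i Y \sqrt{7}}{7} + 1 = 1 - \frac{i Y \sqrt{7}}{7}$)
$T^{2}{\left(-13 \right)} = \left(1 - \frac{1}{7} i \left(-13\right) \sqrt{7}\right)^{2} = \left(1 + \frac{13 i \sqrt{7}}{7}\right)^{2}$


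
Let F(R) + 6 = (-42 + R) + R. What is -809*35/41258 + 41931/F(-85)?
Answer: -62005781/321223 ≈ -193.03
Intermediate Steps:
F(R) = -48 + 2*R (F(R) = -6 + ((-42 + R) + R) = -6 + (-42 + 2*R) = -48 + 2*R)
-809*35/41258 + 41931/F(-85) = -809*35/41258 + 41931/(-48 + 2*(-85)) = -28315*1/41258 + 41931/(-48 - 170) = -4045/5894 + 41931/(-218) = -4045/5894 + 41931*(-1/218) = -4045/5894 - 41931/218 = -62005781/321223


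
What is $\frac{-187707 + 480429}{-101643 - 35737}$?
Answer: $- \frac{146361}{68690} \approx -2.1307$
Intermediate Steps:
$\frac{-187707 + 480429}{-101643 - 35737} = \frac{292722}{-137380} = 292722 \left(- \frac{1}{137380}\right) = - \frac{146361}{68690}$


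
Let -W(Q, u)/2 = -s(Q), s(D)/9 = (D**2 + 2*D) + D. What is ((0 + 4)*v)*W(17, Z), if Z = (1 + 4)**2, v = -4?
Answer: -97920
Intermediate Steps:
s(D) = 9*D**2 + 27*D (s(D) = 9*((D**2 + 2*D) + D) = 9*(D**2 + 3*D) = 9*D**2 + 27*D)
Z = 25 (Z = 5**2 = 25)
W(Q, u) = 18*Q*(3 + Q) (W(Q, u) = -(-2)*9*Q*(3 + Q) = -(-18)*Q*(3 + Q) = 18*Q*(3 + Q))
((0 + 4)*v)*W(17, Z) = ((0 + 4)*(-4))*(18*17*(3 + 17)) = (4*(-4))*(18*17*20) = -16*6120 = -97920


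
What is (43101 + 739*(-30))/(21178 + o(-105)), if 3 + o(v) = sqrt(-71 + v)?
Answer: 13430725/13587297 - 27908*I*sqrt(11)/149460267 ≈ 0.98848 - 0.0006193*I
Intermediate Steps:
o(v) = -3 + sqrt(-71 + v)
(43101 + 739*(-30))/(21178 + o(-105)) = (43101 + 739*(-30))/(21178 + (-3 + sqrt(-71 - 105))) = (43101 - 22170)/(21178 + (-3 + sqrt(-176))) = 20931/(21178 + (-3 + 4*I*sqrt(11))) = 20931/(21175 + 4*I*sqrt(11))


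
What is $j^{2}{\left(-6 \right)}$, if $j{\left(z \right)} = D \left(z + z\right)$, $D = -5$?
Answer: $3600$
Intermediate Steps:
$j{\left(z \right)} = - 10 z$ ($j{\left(z \right)} = - 5 \left(z + z\right) = - 5 \cdot 2 z = - 10 z$)
$j^{2}{\left(-6 \right)} = \left(\left(-10\right) \left(-6\right)\right)^{2} = 60^{2} = 3600$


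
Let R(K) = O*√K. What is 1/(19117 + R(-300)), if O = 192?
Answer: 19117/376518889 - 1920*I*√3/376518889 ≈ 5.0773e-5 - 8.8323e-6*I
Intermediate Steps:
R(K) = 192*√K
1/(19117 + R(-300)) = 1/(19117 + 192*√(-300)) = 1/(19117 + 192*(10*I*√3)) = 1/(19117 + 1920*I*√3)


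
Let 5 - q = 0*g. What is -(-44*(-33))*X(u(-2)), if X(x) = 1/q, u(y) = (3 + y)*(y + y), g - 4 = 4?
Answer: -1452/5 ≈ -290.40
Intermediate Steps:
g = 8 (g = 4 + 4 = 8)
u(y) = 2*y*(3 + y) (u(y) = (3 + y)*(2*y) = 2*y*(3 + y))
q = 5 (q = 5 - 0*8 = 5 - 1*0 = 5 + 0 = 5)
X(x) = ⅕ (X(x) = 1/5 = ⅕)
-(-44*(-33))*X(u(-2)) = -(-44*(-33))/5 = -1452/5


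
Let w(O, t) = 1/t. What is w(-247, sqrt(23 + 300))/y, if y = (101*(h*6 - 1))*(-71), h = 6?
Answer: -sqrt(323)/81068155 ≈ -2.2169e-7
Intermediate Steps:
y = -250985 (y = (101*(6*6 - 1))*(-71) = (101*(36 - 1))*(-71) = (101*35)*(-71) = 3535*(-71) = -250985)
w(-247, sqrt(23 + 300))/y = 1/(sqrt(23 + 300)*(-250985)) = -1/250985/sqrt(323) = (sqrt(323)/323)*(-1/250985) = -sqrt(323)/81068155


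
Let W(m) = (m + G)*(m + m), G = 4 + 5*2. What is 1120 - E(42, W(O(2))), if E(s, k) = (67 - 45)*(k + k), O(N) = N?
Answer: -1696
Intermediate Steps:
G = 14 (G = 4 + 10 = 14)
W(m) = 2*m*(14 + m) (W(m) = (m + 14)*(m + m) = (14 + m)*(2*m) = 2*m*(14 + m))
E(s, k) = 44*k (E(s, k) = 22*(2*k) = 44*k)
1120 - E(42, W(O(2))) = 1120 - 44*2*2*(14 + 2) = 1120 - 44*2*2*16 = 1120 - 44*64 = 1120 - 1*2816 = 1120 - 2816 = -1696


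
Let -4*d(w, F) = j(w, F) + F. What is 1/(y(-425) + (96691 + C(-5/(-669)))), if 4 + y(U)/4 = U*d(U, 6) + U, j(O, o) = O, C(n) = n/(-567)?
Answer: -379323/31521741305 ≈ -1.2034e-5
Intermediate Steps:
C(n) = -n/567 (C(n) = n*(-1/567) = -n/567)
d(w, F) = -F/4 - w/4 (d(w, F) = -(w + F)/4 = -(F + w)/4 = -F/4 - w/4)
y(U) = -16 + 4*U + 4*U*(-3/2 - U/4) (y(U) = -16 + 4*(U*(-1/4*6 - U/4) + U) = -16 + 4*(U*(-3/2 - U/4) + U) = -16 + 4*(U + U*(-3/2 - U/4)) = -16 + (4*U + 4*U*(-3/2 - U/4)) = -16 + 4*U + 4*U*(-3/2 - U/4))
1/(y(-425) + (96691 + C(-5/(-669)))) = 1/((-16 + 4*(-425) - 1*(-425)*(6 - 425)) + (96691 - (-5)/(567*(-669)))) = 1/((-16 - 1700 - 1*(-425)*(-419)) + (96691 - (-5)*(-1)/(567*669))) = 1/((-16 - 1700 - 178075) + (96691 - 1/567*5/669)) = 1/(-179791 + (96691 - 5/379323)) = 1/(-179791 + 36677120188/379323) = 1/(-31521741305/379323) = -379323/31521741305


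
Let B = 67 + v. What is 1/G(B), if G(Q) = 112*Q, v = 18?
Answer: 1/9520 ≈ 0.00010504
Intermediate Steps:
B = 85 (B = 67 + 18 = 85)
1/G(B) = 1/(112*85) = 1/9520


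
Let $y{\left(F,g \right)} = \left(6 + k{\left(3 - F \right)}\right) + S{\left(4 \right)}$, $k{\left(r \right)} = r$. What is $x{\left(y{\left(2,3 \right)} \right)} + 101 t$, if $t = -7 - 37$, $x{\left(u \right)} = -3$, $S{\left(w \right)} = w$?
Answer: $-4447$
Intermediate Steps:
$y{\left(F,g \right)} = 13 - F$ ($y{\left(F,g \right)} = \left(6 - \left(-3 + F\right)\right) + 4 = \left(9 - F\right) + 4 = 13 - F$)
$t = -44$ ($t = -7 - 37 = -44$)
$x{\left(y{\left(2,3 \right)} \right)} + 101 t = -3 + 101 \left(-44\right) = -3 - 4444 = -4447$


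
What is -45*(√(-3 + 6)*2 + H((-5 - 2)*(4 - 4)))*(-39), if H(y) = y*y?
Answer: 3510*√3 ≈ 6079.5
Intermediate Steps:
H(y) = y²
-45*(√(-3 + 6)*2 + H((-5 - 2)*(4 - 4)))*(-39) = -45*(√(-3 + 6)*2 + ((-5 - 2)*(4 - 4))²)*(-39) = -45*(√3*2 + (-7*0)²)*(-39) = -45*(2*√3 + 0²)*(-39) = -45*(2*√3 + 0)*(-39) = -90*√3*(-39) = 3510*√3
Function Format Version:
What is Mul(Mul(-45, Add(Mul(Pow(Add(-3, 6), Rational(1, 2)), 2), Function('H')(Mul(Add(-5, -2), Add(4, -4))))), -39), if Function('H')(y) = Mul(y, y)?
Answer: Mul(3510, Pow(3, Rational(1, 2))) ≈ 6079.5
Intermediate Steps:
Function('H')(y) = Pow(y, 2)
Mul(Mul(-45, Add(Mul(Pow(Add(-3, 6), Rational(1, 2)), 2), Function('H')(Mul(Add(-5, -2), Add(4, -4))))), -39) = Mul(Mul(-45, Add(Mul(Pow(Add(-3, 6), Rational(1, 2)), 2), Pow(Mul(Add(-5, -2), Add(4, -4)), 2))), -39) = Mul(Mul(-45, Add(Mul(Pow(3, Rational(1, 2)), 2), Pow(Mul(-7, 0), 2))), -39) = Mul(Mul(-45, Add(Mul(2, Pow(3, Rational(1, 2))), Pow(0, 2))), -39) = Mul(Mul(-45, Add(Mul(2, Pow(3, Rational(1, 2))), 0)), -39) = Mul(Mul(-45, Mul(2, Pow(3, Rational(1, 2)))), -39) = Mul(Mul(-90, Pow(3, Rational(1, 2))), -39) = Mul(3510, Pow(3, Rational(1, 2)))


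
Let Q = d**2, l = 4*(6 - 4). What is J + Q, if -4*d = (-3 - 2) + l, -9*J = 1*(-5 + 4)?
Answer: 97/144 ≈ 0.67361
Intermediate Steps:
l = 8 (l = 4*2 = 8)
J = 1/9 (J = -(-5 + 4)/9 = -(-1)/9 = -1/9*(-1) = 1/9 ≈ 0.11111)
d = -3/4 (d = -((-3 - 2) + 8)/4 = -(-5 + 8)/4 = -1/4*3 = -3/4 ≈ -0.75000)
Q = 9/16 (Q = (-3/4)**2 = 9/16 ≈ 0.56250)
J + Q = 1/9 + 9/16 = 97/144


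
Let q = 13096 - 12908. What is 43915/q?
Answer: 43915/188 ≈ 233.59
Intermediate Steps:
q = 188
43915/q = 43915/188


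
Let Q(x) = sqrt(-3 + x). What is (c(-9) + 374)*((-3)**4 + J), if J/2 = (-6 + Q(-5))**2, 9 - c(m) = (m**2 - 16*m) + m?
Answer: 22879 - 8016*I*sqrt(2) ≈ 22879.0 - 11336.0*I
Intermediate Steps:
c(m) = 9 - m**2 + 15*m (c(m) = 9 - ((m**2 - 16*m) + m) = 9 - (m**2 - 15*m) = 9 + (-m**2 + 15*m) = 9 - m**2 + 15*m)
J = 2*(-6 + 2*I*sqrt(2))**2 (J = 2*(-6 + sqrt(-3 - 5))**2 = 2*(-6 + sqrt(-8))**2 = 2*(-6 + 2*I*sqrt(2))**2 ≈ 56.0 - 67.882*I)
(c(-9) + 374)*((-3)**4 + J) = ((9 - 1*(-9)**2 + 15*(-9)) + 374)*((-3)**4 + (56 - 48*I*sqrt(2))) = ((9 - 1*81 - 135) + 374)*(81 + (56 - 48*I*sqrt(2))) = ((9 - 81 - 135) + 374)*(137 - 48*I*sqrt(2)) = (-207 + 374)*(137 - 48*I*sqrt(2)) = 167*(137 - 48*I*sqrt(2)) = 22879 - 8016*I*sqrt(2)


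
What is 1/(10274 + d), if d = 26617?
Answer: 1/36891 ≈ 2.7107e-5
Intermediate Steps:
1/(10274 + d) = 1/(10274 + 26617) = 1/36891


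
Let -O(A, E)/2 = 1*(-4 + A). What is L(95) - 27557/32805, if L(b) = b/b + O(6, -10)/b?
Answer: 73468/623295 ≈ 0.11787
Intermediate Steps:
O(A, E) = 8 - 2*A (O(A, E) = -2*(-4 + A) = 8 - 2*A)
L(b) = 1 - 4/b (L(b) = b/b + (8 - 2*6)/b = 1 + (8 - 12)/b = 1 - 4/b)
L(95) - 27557/32805 = (-4 + 95)/95 - 27557/32805 = (1/95)*91 - 27557*1/32805 = 91/95 - 27557/32805 = 73468/623295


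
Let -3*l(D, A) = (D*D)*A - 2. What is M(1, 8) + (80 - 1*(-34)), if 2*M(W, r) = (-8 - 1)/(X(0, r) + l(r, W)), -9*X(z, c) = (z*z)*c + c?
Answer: 44313/388 ≈ 114.21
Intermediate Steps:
l(D, A) = ⅔ - A*D²/3 (l(D, A) = -((D*D)*A - 2)/3 = -(D²*A - 2)/3 = -(A*D² - 2)/3 = -(-2 + A*D²)/3 = ⅔ - A*D²/3)
X(z, c) = -c/9 - c*z²/9 (X(z, c) = -((z*z)*c + c)/9 = -(z²*c + c)/9 = -(c*z² + c)/9 = -(c + c*z²)/9 = -c/9 - c*z²/9)
M(W, r) = -9/(2*(⅔ - r/9 - W*r²/3)) (M(W, r) = ((-8 - 1)/(-r*(1 + 0²)/9 + (⅔ - W*r²/3)))/2 = (-9/(-r*(1 + 0)/9 + (⅔ - W*r²/3)))/2 = (-9/(-⅑*r*1 + (⅔ - W*r²/3)))/2 = (-9/(-r/9 + (⅔ - W*r²/3)))/2 = (-9/(⅔ - r/9 - W*r²/3))/2 = -9/(2*(⅔ - r/9 - W*r²/3)))
M(1, 8) + (80 - 1*(-34)) = 81/(2*(-6 + 8 + 3*1*8²)) + (80 - 1*(-34)) = 81/(2*(-6 + 8 + 3*1*64)) + (80 + 34) = 81/(2*(-6 + 8 + 192)) + 114 = (81/2)/194 + 114 = (81/2)*(1/194) + 114 = 81/388 + 114 = 44313/388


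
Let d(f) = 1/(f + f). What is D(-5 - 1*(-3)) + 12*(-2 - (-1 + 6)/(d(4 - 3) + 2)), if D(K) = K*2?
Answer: -52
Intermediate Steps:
d(f) = 1/(2*f)
D(K) = 2*K
D(-5 - 1*(-3)) + 12*(-2 - (-1 + 6)/(d(4 - 3) + 2)) = 2*(-5 - 1*(-3)) + 12*(-2 - (-1 + 6)/(1/(2*(4 - 3)) + 2)) = 2*(-5 + 3) + 12*(-2 - 5/((1/2)/1 + 2)) = 2*(-2) + 12*(-2 - 5/((1/2)*1 + 2)) = -4 + 12*(-2 - 5/(1/2 + 2)) = -4 + 12*(-2 - 5/5/2) = -4 + 12*(-2 - 5*2/5) = -4 + 12*(-2 - 1*2) = -4 + 12*(-2 - 2) = -4 + 12*(-4) = -4 - 48 = -52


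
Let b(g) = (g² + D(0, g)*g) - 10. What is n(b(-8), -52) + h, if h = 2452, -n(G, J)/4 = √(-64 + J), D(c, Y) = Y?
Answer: 2452 - 8*I*√29 ≈ 2452.0 - 43.081*I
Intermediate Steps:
b(g) = -10 + 2*g² (b(g) = (g² + g*g) - 10 = (g² + g²) - 10 = 2*g² - 10 = -10 + 2*g²)
n(G, J) = -4*√(-64 + J)
n(b(-8), -52) + h = -4*√(-64 - 52) + 2452 = -8*I*√29 + 2452 = 2452 - 8*I*√29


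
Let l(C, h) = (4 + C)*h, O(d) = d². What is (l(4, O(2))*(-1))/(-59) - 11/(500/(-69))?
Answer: 60781/29500 ≈ 2.0604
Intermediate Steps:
l(C, h) = h*(4 + C)
(l(4, O(2))*(-1))/(-59) - 11/(500/(-69)) = ((2²*(4 + 4))*(-1))/(-59) - 11/(500/(-69)) = ((4*8)*(-1))*(-1/59) - 11/(500*(-1/69)) = (32*(-1))*(-1/59) - 11/(-500/69) = -32*(-1/59) - 11*(-69/500) = 32/59 + 759/500 = 60781/29500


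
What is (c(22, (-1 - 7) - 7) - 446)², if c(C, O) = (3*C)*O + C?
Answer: 1999396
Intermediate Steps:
c(C, O) = C + 3*C*O (c(C, O) = 3*C*O + C = C + 3*C*O)
(c(22, (-1 - 7) - 7) - 446)² = (22*(1 + 3*((-1 - 7) - 7)) - 446)² = (22*(1 + 3*(-8 - 7)) - 446)² = (22*(1 + 3*(-15)) - 446)² = (22*(1 - 45) - 446)² = (22*(-44) - 446)² = (-968 - 446)² = (-1414)² = 1999396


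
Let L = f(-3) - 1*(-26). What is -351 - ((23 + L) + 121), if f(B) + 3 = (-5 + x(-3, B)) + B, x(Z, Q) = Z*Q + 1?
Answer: -520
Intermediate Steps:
x(Z, Q) = 1 + Q*Z (x(Z, Q) = Q*Z + 1 = 1 + Q*Z)
f(B) = -7 - 2*B (f(B) = -3 + ((-5 + (1 + B*(-3))) + B) = -3 + ((-5 + (1 - 3*B)) + B) = -3 + ((-4 - 3*B) + B) = -3 + (-4 - 2*B) = -7 - 2*B)
L = 25 (L = (-7 - 2*(-3)) - 1*(-26) = (-7 + 6) + 26 = -1 + 26 = 25)
-351 - ((23 + L) + 121) = -351 - ((23 + 25) + 121) = -351 - (48 + 121) = -351 - 1*169 = -351 - 169 = -520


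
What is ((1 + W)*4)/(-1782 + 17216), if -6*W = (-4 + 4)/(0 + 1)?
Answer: 2/7717 ≈ 0.00025917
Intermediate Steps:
W = 0 (W = -(-4 + 4)/(6*(0 + 1)) = -0/1 = -0 = -⅙*0 = 0)
((1 + W)*4)/(-1782 + 17216) = ((1 + 0)*4)/(-1782 + 17216) = (1*4)/15434 = (1/15434)*4 = 2/7717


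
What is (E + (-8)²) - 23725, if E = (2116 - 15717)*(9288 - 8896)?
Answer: -5355253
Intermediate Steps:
E = -5331592 (E = -13601*392 = -5331592)
(E + (-8)²) - 23725 = (-5331592 + (-8)²) - 23725 = (-5331592 + 64) - 23725 = -5331528 - 23725 = -5355253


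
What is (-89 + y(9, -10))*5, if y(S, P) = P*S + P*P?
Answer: -395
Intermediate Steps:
y(S, P) = P² + P*S (y(S, P) = P*S + P² = P² + P*S)
(-89 + y(9, -10))*5 = (-89 - 10*(-10 + 9))*5 = (-89 - 10*(-1))*5 = (-89 + 10)*5 = -79*5 = -395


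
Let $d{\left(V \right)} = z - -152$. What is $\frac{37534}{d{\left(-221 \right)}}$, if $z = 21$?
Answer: $\frac{37534}{173} \approx 216.96$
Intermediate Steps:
$d{\left(V \right)} = 173$ ($d{\left(V \right)} = 21 - -152 = 21 + 152 = 173$)
$\frac{37534}{d{\left(-221 \right)}} = \frac{37534}{173}$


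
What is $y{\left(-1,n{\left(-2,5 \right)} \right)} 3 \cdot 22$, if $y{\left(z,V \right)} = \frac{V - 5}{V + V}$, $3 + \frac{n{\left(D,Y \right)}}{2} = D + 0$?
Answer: $\frac{99}{2} \approx 49.5$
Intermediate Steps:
$n{\left(D,Y \right)} = -6 + 2 D$ ($n{\left(D,Y \right)} = -6 + 2 \left(D + 0\right) = -6 + 2 D$)
$y{\left(z,V \right)} = \frac{-5 + V}{2 V}$
$y{\left(-1,n{\left(-2,5 \right)} \right)} 3 \cdot 22 = \frac{-5 + \left(-6 + 2 \left(-2\right)\right)}{2 \left(-6 + 2 \left(-2\right)\right)} 3 \cdot 22 = \frac{-5 - 10}{2 \left(-6 - 4\right)} 3 \cdot 22 = \frac{-5 - 10}{2 \left(-10\right)} 3 \cdot 22 = \frac{1}{2} \left(- \frac{1}{10}\right) \left(-15\right) 3 \cdot 22 = \frac{3}{4} \cdot 3 \cdot 22 = \frac{9}{4} \cdot 22 = \frac{99}{2}$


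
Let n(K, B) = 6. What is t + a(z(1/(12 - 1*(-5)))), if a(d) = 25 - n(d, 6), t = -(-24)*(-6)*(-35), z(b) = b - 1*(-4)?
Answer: 5059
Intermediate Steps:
z(b) = 4 + b (z(b) = b + 4 = 4 + b)
t = 5040 (t = -24*6*(-35) = -144*(-35) = 5040)
a(d) = 19 (a(d) = 25 - 1*6 = 25 - 6 = 19)
t + a(z(1/(12 - 1*(-5)))) = 5040 + 19 = 5059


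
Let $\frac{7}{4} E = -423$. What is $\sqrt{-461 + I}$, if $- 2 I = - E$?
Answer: $\frac{i \sqrt{28511}}{7} \approx 24.122 i$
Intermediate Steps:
$E = - \frac{1692}{7}$ ($E = \frac{4}{7} \left(-423\right) = - \frac{1692}{7} \approx -241.71$)
$I = - \frac{846}{7}$ ($I = - \frac{\left(-1\right) \left(- \frac{1692}{7}\right)}{2} = \left(- \frac{1}{2}\right) \frac{1692}{7} = - \frac{846}{7} \approx -120.86$)
$\sqrt{-461 + I} = \sqrt{-461 - \frac{846}{7}} = \sqrt{- \frac{4073}{7}} = \frac{i \sqrt{28511}}{7}$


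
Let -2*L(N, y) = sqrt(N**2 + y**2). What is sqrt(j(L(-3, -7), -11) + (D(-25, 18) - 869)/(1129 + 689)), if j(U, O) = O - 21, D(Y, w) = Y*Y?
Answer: I*sqrt(2950210)/303 ≈ 5.6687*I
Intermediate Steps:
D(Y, w) = Y**2
L(N, y) = -sqrt(N**2 + y**2)/2
j(U, O) = -21 + O
sqrt(j(L(-3, -7), -11) + (D(-25, 18) - 869)/(1129 + 689)) = sqrt((-21 - 11) + ((-25)**2 - 869)/(1129 + 689)) = sqrt(-32 + (625 - 869)/1818) = sqrt(-32 - 244*1/1818) = sqrt(-32 - 122/909) = sqrt(-29210/909) = I*sqrt(2950210)/303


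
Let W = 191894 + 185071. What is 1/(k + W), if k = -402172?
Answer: -1/25207 ≈ -3.9672e-5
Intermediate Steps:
W = 376965
1/(k + W) = 1/(-402172 + 376965) = 1/(-25207) = -1/25207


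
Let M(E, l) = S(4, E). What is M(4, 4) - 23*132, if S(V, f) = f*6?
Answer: -3012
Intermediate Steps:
S(V, f) = 6*f
M(E, l) = 6*E
M(4, 4) - 23*132 = 6*4 - 23*132 = 24 - 3036 = -3012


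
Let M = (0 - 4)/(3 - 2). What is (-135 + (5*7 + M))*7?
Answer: -728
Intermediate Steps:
M = -4 (M = -4/1 = -4*1 = -4)
(-135 + (5*7 + M))*7 = (-135 + (5*7 - 4))*7 = (-135 + (35 - 4))*7 = (-135 + 31)*7 = -104*7 = -728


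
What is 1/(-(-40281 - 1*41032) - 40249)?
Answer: 1/41064 ≈ 2.4352e-5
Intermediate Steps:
1/(-(-40281 - 1*41032) - 40249) = 1/(-(-40281 - 41032) - 40249) = 1/(-1*(-81313) - 40249) = 1/(81313 - 40249) = 1/41064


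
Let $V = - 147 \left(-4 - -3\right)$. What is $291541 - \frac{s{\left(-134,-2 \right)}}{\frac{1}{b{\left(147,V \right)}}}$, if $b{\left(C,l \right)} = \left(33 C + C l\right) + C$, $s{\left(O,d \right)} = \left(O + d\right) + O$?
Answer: $7475431$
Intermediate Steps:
$V = 147$ ($V = - 147 \left(-4 + 3\right) = \left(-147\right) \left(-1\right) = 147$)
$s{\left(O,d \right)} = d + 2 O$
$b{\left(C,l \right)} = 34 C + C l$
$291541 - \frac{s{\left(-134,-2 \right)}}{\frac{1}{b{\left(147,V \right)}}} = 291541 - \frac{-2 + 2 \left(-134\right)}{\frac{1}{147 \left(34 + 147\right)}} = 291541 - \frac{-2 - 268}{\frac{1}{147 \cdot 181}} = 291541 - - \frac{270}{\frac{1}{26607}} = 291541 - - 270 \frac{1}{\frac{1}{26607}} = 291541 - \left(-270\right) 26607 = 291541 - -7183890 = 291541 + 7183890 = 7475431$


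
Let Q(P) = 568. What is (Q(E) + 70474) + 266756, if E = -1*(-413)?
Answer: 337798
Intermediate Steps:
E = 413
(Q(E) + 70474) + 266756 = (568 + 70474) + 266756 = 71042 + 266756 = 337798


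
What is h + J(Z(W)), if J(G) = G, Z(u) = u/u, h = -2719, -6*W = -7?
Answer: -2718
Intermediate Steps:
W = 7/6 (W = -⅙*(-7) = 7/6 ≈ 1.1667)
Z(u) = 1
h + J(Z(W)) = -2719 + 1 = -2718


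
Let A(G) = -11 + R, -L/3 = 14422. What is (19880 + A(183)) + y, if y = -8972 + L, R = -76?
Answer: -32445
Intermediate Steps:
L = -43266 (L = -3*14422 = -43266)
A(G) = -87 (A(G) = -11 - 76 = -87)
y = -52238 (y = -8972 - 43266 = -52238)
(19880 + A(183)) + y = (19880 - 87) - 52238 = 19793 - 52238 = -32445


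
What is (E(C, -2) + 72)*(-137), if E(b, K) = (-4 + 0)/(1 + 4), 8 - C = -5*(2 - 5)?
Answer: -48772/5 ≈ -9754.4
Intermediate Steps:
C = -7 (C = 8 - (-5)*(2 - 5) = 8 - (-5)*(-3) = 8 - 1*15 = 8 - 15 = -7)
E(b, K) = -4/5
(E(C, -2) + 72)*(-137) = (-4/5 + 72)*(-137) = (356/5)*(-137) = -48772/5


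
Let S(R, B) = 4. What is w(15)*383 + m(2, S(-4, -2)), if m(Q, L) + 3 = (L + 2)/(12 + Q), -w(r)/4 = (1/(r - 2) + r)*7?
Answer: -14713562/91 ≈ -1.6169e+5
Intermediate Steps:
w(r) = -28*r - 28/(-2 + r) (w(r) = -4*(1/(r - 2) + r)*7 = -4*(1/(-2 + r) + r)*7 = -4*(r + 1/(-2 + r))*7 = -4*(7*r + 7/(-2 + r)) = -28*r - 28/(-2 + r))
m(Q, L) = -3 + (2 + L)/(12 + Q) (m(Q, L) = -3 + (L + 2)/(12 + Q) = -3 + (2 + L)/(12 + Q))
w(15)*383 + m(2, S(-4, -2)) = (28*(-1 - 1*15² + 2*15)/(-2 + 15))*383 + (-34 + 4 - 3*2)/(12 + 2) = (28*(-1 - 1*225 + 30)/13)*383 + (-34 + 4 - 6)/14 = (28*(1/13)*(-1 - 225 + 30))*383 + (1/14)*(-36) = (28*(1/13)*(-196))*383 - 18/7 = -5488/13*383 - 18/7 = -2101904/13 - 18/7 = -14713562/91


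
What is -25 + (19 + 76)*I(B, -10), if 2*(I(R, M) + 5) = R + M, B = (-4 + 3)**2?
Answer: -1855/2 ≈ -927.50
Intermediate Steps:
B = 1 (B = (-1)**2 = 1)
I(R, M) = -5 + M/2 + R/2 (I(R, M) = -5 + (R + M)/2 = -5 + (M + R)/2 = -5 + (M/2 + R/2) = -5 + M/2 + R/2)
-25 + (19 + 76)*I(B, -10) = -25 + (19 + 76)*(-5 + (1/2)*(-10) + (1/2)*1) = -25 + 95*(-5 - 5 + 1/2) = -25 + 95*(-19/2) = -25 - 1805/2 = -1855/2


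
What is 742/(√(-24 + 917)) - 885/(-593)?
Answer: 885/593 + 742*√893/893 ≈ 26.323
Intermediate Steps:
742/(√(-24 + 917)) - 885/(-593) = 742/(√893) - 885*(-1/593) = 742*(√893/893) + 885/593 = 742*√893/893 + 885/593 = 885/593 + 742*√893/893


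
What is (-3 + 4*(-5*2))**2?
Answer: 1849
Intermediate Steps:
(-3 + 4*(-5*2))**2 = (-3 + 4*(-10))**2 = (-3 - 40)**2 = (-43)**2 = 1849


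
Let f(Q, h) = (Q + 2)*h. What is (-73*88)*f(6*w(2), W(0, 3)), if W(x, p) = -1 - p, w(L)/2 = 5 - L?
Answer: 976448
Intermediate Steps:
w(L) = 10 - 2*L (w(L) = 2*(5 - L) = 10 - 2*L)
f(Q, h) = h*(2 + Q) (f(Q, h) = (2 + Q)*h = h*(2 + Q))
(-73*88)*f(6*w(2), W(0, 3)) = (-73*88)*((-1 - 1*3)*(2 + 6*(10 - 2*2))) = -6424*(-1 - 3)*(2 + 6*(10 - 4)) = -(-25696)*(2 + 6*6) = -(-25696)*(2 + 36) = -(-25696)*38 = -6424*(-152) = 976448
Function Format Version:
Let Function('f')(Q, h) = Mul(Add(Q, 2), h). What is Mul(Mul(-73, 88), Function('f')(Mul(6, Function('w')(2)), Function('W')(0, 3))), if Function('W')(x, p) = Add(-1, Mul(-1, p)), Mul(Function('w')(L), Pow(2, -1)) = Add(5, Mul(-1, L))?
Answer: 976448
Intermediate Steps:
Function('w')(L) = Add(10, Mul(-2, L)) (Function('w')(L) = Mul(2, Add(5, Mul(-1, L))) = Add(10, Mul(-2, L)))
Function('f')(Q, h) = Mul(h, Add(2, Q)) (Function('f')(Q, h) = Mul(Add(2, Q), h) = Mul(h, Add(2, Q)))
Mul(Mul(-73, 88), Function('f')(Mul(6, Function('w')(2)), Function('W')(0, 3))) = Mul(Mul(-73, 88), Mul(Add(-1, Mul(-1, 3)), Add(2, Mul(6, Add(10, Mul(-2, 2)))))) = Mul(-6424, Mul(Add(-1, -3), Add(2, Mul(6, Add(10, -4))))) = Mul(-6424, Mul(-4, Add(2, Mul(6, 6)))) = Mul(-6424, Mul(-4, Add(2, 36))) = Mul(-6424, Mul(-4, 38)) = Mul(-6424, -152) = 976448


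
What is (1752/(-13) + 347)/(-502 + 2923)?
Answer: 2759/31473 ≈ 0.087662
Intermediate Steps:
(1752/(-13) + 347)/(-502 + 2923) = (1752*(-1/13) + 347)/2421 = (-1752/13 + 347)*(1/2421) = (2759/13)*(1/2421) = 2759/31473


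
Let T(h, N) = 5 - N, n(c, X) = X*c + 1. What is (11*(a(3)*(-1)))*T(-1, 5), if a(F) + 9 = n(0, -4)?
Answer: 0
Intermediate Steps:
n(c, X) = 1 + X*c
a(F) = -8 (a(F) = -9 + (1 - 4*0) = -9 + (1 + 0) = -9 + 1 = -8)
(11*(a(3)*(-1)))*T(-1, 5) = (11*(-8*(-1)))*(5 - 1*5) = (11*8)*(5 - 5) = 88*0 = 0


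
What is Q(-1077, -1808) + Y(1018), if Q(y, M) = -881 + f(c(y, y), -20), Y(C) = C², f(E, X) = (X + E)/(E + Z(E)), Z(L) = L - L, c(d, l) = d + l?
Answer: 1115173198/1077 ≈ 1.0354e+6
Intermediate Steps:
Z(L) = 0
f(E, X) = (E + X)/E (f(E, X) = (X + E)/(E + 0) = (E + X)/E)
Q(y, M) = -881 + (-20 + 2*y)/(2*y) (Q(y, M) = -881 + ((y + y) - 20)/(y + y) = -881 + (2*y - 20)/((2*y)) = -881 + (1/(2*y))*(-20 + 2*y) = -881 + (-20 + 2*y)/(2*y))
Q(-1077, -1808) + Y(1018) = (-880 - 10/(-1077)) + 1018² = (-880 - 10*(-1/1077)) + 1036324 = (-880 + 10/1077) + 1036324 = -947750/1077 + 1036324 = 1115173198/1077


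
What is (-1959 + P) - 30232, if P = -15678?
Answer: -47869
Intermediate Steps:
(-1959 + P) - 30232 = (-1959 - 15678) - 30232 = -17637 - 30232 = -47869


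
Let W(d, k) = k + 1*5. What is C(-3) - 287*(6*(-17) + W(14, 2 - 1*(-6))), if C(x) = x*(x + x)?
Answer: 25561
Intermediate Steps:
C(x) = 2*x² (C(x) = x*(2*x) = 2*x²)
W(d, k) = 5 + k (W(d, k) = k + 5 = 5 + k)
C(-3) - 287*(6*(-17) + W(14, 2 - 1*(-6))) = 2*(-3)² - 287*(6*(-17) + (5 + (2 - 1*(-6)))) = 2*9 - 287*(-102 + (5 + (2 + 6))) = 18 - 287*(-102 + (5 + 8)) = 18 - 287*(-102 + 13) = 18 - 287*(-89) = 18 + 25543 = 25561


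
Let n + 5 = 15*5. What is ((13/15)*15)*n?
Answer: 910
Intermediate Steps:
n = 70 (n = -5 + 15*5 = -5 + 75 = 70)
((13/15)*15)*n = ((13/15)*15)*70 = 13*70 = 910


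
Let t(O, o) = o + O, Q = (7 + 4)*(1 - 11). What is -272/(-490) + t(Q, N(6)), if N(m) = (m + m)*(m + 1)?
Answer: -6234/245 ≈ -25.445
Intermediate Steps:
N(m) = 2*m*(1 + m) (N(m) = (2*m)*(1 + m) = 2*m*(1 + m))
Q = -110 (Q = 11*(-10) = -110)
t(O, o) = O + o
-272/(-490) + t(Q, N(6)) = -272/(-490) + (-110 + 2*6*(1 + 6)) = -272*(-1/490) + (-110 + 2*6*7) = 136/245 + (-110 + 84) = 136/245 - 26 = -6234/245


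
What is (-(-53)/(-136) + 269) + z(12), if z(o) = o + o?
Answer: 39795/136 ≈ 292.61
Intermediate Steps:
z(o) = 2*o
(-(-53)/(-136) + 269) + z(12) = (-(-53)/(-136) + 269) + 2*12 = (-(-53)*(-1)/136 + 269) + 24 = (-1*53/136 + 269) + 24 = (-53/136 + 269) + 24 = 36531/136 + 24 = 39795/136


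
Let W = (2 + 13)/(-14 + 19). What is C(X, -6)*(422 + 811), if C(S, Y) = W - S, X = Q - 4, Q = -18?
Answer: 30825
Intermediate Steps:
X = -22 (X = -18 - 4 = -22)
W = 3 (W = 15/5 = 15*(⅕) = 3)
C(S, Y) = 3 - S
C(X, -6)*(422 + 811) = (3 - 1*(-22))*(422 + 811) = (3 + 22)*1233 = 25*1233 = 30825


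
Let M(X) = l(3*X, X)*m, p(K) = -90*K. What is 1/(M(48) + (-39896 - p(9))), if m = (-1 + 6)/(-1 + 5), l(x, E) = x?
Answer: -1/38906 ≈ -2.5703e-5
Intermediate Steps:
m = 5/4 ≈ 1.2500
M(X) = 15*X/4 (M(X) = (3*X)*(5/4) = 15*X/4)
1/(M(48) + (-39896 - p(9))) = 1/((15/4)*48 + (-39896 - (-90)*9)) = 1/(180 + (-39896 - 1*(-810))) = 1/(180 + (-39896 + 810)) = 1/(180 - 39086) = 1/(-38906) = -1/38906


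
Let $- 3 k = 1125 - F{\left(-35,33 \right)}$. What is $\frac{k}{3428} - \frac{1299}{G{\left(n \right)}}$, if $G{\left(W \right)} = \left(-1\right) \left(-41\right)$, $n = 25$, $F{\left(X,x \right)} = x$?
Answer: $- \frac{1116974}{35137} \approx -31.789$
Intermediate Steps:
$G{\left(W \right)} = 41$
$k = -364$ ($k = - \frac{1125 - 33}{3} = \left(- \frac{1}{3}\right) 1092 = -364$)
$\frac{k}{3428} - \frac{1299}{G{\left(n \right)}} = - \frac{364}{3428} - \frac{1299}{41} = \left(-364\right) \frac{1}{3428} - \frac{1299}{41} = - \frac{91}{857} - \frac{1299}{41} = - \frac{1116974}{35137}$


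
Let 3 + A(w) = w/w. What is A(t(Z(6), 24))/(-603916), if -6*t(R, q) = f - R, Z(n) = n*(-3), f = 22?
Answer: 1/301958 ≈ 3.3117e-6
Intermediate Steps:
Z(n) = -3*n
t(R, q) = -11/3 + R/6 (t(R, q) = -(22 - R)/6 = -11/3 + R/6)
A(w) = -2 (A(w) = -3 + w/w = -3 + 1 = -2)
A(t(Z(6), 24))/(-603916) = -2/(-603916) = -2*(-1/603916) = 1/301958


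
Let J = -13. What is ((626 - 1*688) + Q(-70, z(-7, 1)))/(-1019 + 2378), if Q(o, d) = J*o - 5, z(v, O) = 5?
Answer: 281/453 ≈ 0.62031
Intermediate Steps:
Q(o, d) = -5 - 13*o (Q(o, d) = -13*o - 5 = -5 - 13*o)
((626 - 1*688) + Q(-70, z(-7, 1)))/(-1019 + 2378) = ((626 - 1*688) + (-5 - 13*(-70)))/(-1019 + 2378) = ((626 - 688) + (-5 + 910))/1359 = (-62 + 905)*(1/1359) = 843*(1/1359) = 281/453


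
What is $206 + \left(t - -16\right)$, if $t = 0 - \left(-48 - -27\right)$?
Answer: $243$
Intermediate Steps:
$t = 21$ ($t = 0 - \left(-48 + 27\right) = 0 - -21 = 0 + 21 = 21$)
$206 + \left(t - -16\right) = 206 + \left(21 - -16\right) = 206 + \left(21 + 16\right) = 206 + 37 = 243$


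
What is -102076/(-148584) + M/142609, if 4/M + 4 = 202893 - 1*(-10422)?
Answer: 5140991560415/7483336826154 ≈ 0.68699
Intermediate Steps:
M = 4/213311 (M = 4/(-4 + (202893 - 1*(-10422))) = 4/(-4 + (202893 + 10422)) = 4/(-4 + 213315) = 4/213311 ≈ 1.8752e-5)
-102076/(-148584) + M/142609 = -102076/(-148584) + (4/213311)/142609 = -102076*(-1/148584) + (4/213311)*(1/142609) = 169/246 + 4/30420068399 = 5140991560415/7483336826154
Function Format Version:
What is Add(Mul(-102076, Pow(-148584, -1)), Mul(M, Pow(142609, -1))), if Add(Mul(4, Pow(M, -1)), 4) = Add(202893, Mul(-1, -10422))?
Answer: Rational(5140991560415, 7483336826154) ≈ 0.68699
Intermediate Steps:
M = Rational(4, 213311) (M = Mul(4, Pow(Add(-4, Add(202893, Mul(-1, -10422))), -1)) = Mul(4, Pow(Add(-4, Add(202893, 10422)), -1)) = Mul(4, Pow(Add(-4, 213315), -1)) = Mul(4, Pow(213311, -1)) = Mul(4, Rational(1, 213311)) = Rational(4, 213311) ≈ 1.8752e-5)
Add(Mul(-102076, Pow(-148584, -1)), Mul(M, Pow(142609, -1))) = Add(Mul(-102076, Pow(-148584, -1)), Mul(Rational(4, 213311), Pow(142609, -1))) = Add(Mul(-102076, Rational(-1, 148584)), Mul(Rational(4, 213311), Rational(1, 142609))) = Add(Rational(169, 246), Rational(4, 30420068399)) = Rational(5140991560415, 7483336826154)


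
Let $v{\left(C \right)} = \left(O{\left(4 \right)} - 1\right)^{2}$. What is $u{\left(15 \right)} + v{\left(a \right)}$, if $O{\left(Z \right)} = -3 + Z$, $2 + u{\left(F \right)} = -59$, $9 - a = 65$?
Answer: $-61$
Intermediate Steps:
$a = -56$ ($a = 9 - 65 = -56$)
$u{\left(F \right)} = -61$ ($u{\left(F \right)} = -2 - 59 = -61$)
$v{\left(C \right)} = 0$ ($v{\left(C \right)} = \left(\left(-3 + 4\right) - 1\right)^{2} = \left(1 - 1\right)^{2} = 0^{2} = 0$)
$u{\left(15 \right)} + v{\left(a \right)} = -61 + 0 = -61$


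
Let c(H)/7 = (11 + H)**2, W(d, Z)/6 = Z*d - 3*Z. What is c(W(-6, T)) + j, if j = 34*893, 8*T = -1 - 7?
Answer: 59937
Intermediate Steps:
T = -1 (T = (-1 - 7)/8 = (1/8)*(-8) = -1)
W(d, Z) = -18*Z + 6*Z*d (W(d, Z) = 6*(Z*d - 3*Z) = 6*(-3*Z + Z*d) = -18*Z + 6*Z*d)
c(H) = 7*(11 + H)**2
j = 30362
c(W(-6, T)) + j = 7*(11 + 6*(-1)*(-3 - 6))**2 + 30362 = 7*(11 + 6*(-1)*(-9))**2 + 30362 = 7*(11 + 54)**2 + 30362 = 7*65**2 + 30362 = 7*4225 + 30362 = 29575 + 30362 = 59937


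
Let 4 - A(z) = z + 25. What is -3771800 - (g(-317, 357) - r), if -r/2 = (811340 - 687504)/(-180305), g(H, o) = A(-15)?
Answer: -680073069498/180305 ≈ -3.7718e+6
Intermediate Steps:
A(z) = -21 - z (A(z) = 4 - (z + 25) = 4 - (25 + z) = 4 + (-25 - z) = -21 - z)
g(H, o) = -6 (g(H, o) = -21 - 1*(-15) = -21 + 15 = -6)
r = 247672/180305 (r = -2*(811340 - 687504)/(-180305) = -247672*(-1)/180305 = -2*(-123836/180305) = 247672/180305 ≈ 1.3736)
-3771800 - (g(-317, 357) - r) = -3771800 - (-6 - 1*247672/180305) = -3771800 - (-6 - 247672/180305) = -3771800 - 1*(-1329502/180305) = -3771800 + 1329502/180305 = -680073069498/180305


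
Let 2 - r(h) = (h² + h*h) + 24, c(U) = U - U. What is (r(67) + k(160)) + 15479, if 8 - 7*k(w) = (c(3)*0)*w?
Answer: 45361/7 ≈ 6480.1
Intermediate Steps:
c(U) = 0
k(w) = 8/7 (k(w) = 8/7 - 0*0*w/7 = 8/7 - 0*w = 8/7 - ⅐*0 = 8/7 + 0 = 8/7)
r(h) = -22 - 2*h² (r(h) = 2 - ((h² + h*h) + 24) = 2 - ((h² + h²) + 24) = 2 - (2*h² + 24) = 2 - (24 + 2*h²) = 2 + (-24 - 2*h²) = -22 - 2*h²)
(r(67) + k(160)) + 15479 = ((-22 - 2*67²) + 8/7) + 15479 = ((-22 - 2*4489) + 8/7) + 15479 = ((-22 - 8978) + 8/7) + 15479 = (-9000 + 8/7) + 15479 = -62992/7 + 15479 = 45361/7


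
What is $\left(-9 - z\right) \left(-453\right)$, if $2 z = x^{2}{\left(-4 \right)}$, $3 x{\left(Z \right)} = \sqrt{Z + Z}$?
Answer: $\frac{11627}{3} \approx 3875.7$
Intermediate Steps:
$x{\left(Z \right)} = \frac{\sqrt{2} \sqrt{Z}}{3}$ ($x{\left(Z \right)} = \frac{\sqrt{Z + Z}}{3} = \frac{\sqrt{2 Z}}{3} = \frac{\sqrt{2} \sqrt{Z}}{3}$)
$z = - \frac{4}{9}$ ($z = \frac{\left(\frac{\sqrt{2} \sqrt{-4}}{3}\right)^{2}}{2} = \frac{\left(\frac{\sqrt{2} \cdot 2 i}{3}\right)^{2}}{2} = \frac{\left(\frac{2 i \sqrt{2}}{3}\right)^{2}}{2} = \frac{1}{2} \left(- \frac{8}{9}\right) = - \frac{4}{9} \approx -0.44444$)
$\left(-9 - z\right) \left(-453\right) = \left(-9 - - \frac{4}{9}\right) \left(-453\right) = \left(-9 + \frac{4}{9}\right) \left(-453\right) = \left(- \frac{77}{9}\right) \left(-453\right) = \frac{11627}{3}$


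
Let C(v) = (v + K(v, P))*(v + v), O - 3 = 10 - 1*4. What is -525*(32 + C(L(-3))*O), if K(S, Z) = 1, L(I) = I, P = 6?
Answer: -73500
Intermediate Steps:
O = 9 (O = 3 + (10 - 1*4) = 3 + (10 - 4) = 3 + 6 = 9)
C(v) = 2*v*(1 + v) (C(v) = (v + 1)*(v + v) = (1 + v)*(2*v) = 2*v*(1 + v))
-525*(32 + C(L(-3))*O) = -525*(32 + (2*(-3)*(1 - 3))*9) = -525*(32 + (2*(-3)*(-2))*9) = -525*(32 + 12*9) = -525*(32 + 108) = -525*140 = -73500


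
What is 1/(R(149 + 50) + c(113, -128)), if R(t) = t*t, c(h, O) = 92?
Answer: 1/39693 ≈ 2.5193e-5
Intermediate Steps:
R(t) = t**2
1/(R(149 + 50) + c(113, -128)) = 1/((149 + 50)**2 + 92) = 1/(199**2 + 92) = 1/(39601 + 92) = 1/39693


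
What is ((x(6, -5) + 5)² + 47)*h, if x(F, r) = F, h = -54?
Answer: -9072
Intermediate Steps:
((x(6, -5) + 5)² + 47)*h = ((6 + 5)² + 47)*(-54) = (11² + 47)*(-54) = (121 + 47)*(-54) = 168*(-54) = -9072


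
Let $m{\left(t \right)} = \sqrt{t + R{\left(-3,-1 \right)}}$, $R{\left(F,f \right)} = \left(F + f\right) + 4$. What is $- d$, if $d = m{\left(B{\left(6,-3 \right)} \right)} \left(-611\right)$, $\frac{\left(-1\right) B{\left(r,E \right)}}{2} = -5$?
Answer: $611 \sqrt{10} \approx 1932.2$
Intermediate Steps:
$B{\left(r,E \right)} = 10$ ($B{\left(r,E \right)} = \left(-2\right) \left(-5\right) = 10$)
$R{\left(F,f \right)} = 4 + F + f$
$m{\left(t \right)} = \sqrt{t}$ ($m{\left(t \right)} = \sqrt{t - 0} = \sqrt{t + 0} = \sqrt{t}$)
$d = - 611 \sqrt{10}$ ($d = \sqrt{10} \left(-611\right) = - 611 \sqrt{10} \approx -1932.2$)
$- d = - \left(-611\right) \sqrt{10} = 611 \sqrt{10}$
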